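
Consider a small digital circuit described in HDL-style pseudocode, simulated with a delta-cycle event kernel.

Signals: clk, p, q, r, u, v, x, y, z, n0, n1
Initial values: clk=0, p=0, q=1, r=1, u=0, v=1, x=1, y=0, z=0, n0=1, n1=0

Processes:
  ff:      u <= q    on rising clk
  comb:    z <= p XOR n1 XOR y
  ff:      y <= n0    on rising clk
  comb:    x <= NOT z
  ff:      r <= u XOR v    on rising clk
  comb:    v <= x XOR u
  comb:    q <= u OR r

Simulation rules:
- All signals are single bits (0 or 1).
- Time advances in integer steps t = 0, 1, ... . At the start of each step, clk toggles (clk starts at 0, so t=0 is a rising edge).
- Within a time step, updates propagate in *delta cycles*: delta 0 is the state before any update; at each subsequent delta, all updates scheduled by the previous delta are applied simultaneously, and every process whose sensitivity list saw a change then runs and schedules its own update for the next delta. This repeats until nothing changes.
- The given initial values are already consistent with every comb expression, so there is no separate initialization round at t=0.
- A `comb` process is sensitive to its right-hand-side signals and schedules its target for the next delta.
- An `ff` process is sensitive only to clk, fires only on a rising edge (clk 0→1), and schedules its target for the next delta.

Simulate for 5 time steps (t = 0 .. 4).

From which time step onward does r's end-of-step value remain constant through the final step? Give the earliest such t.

2

[bits: v,p,clk,n0,q,n1,z,y,u,x,r]
t=0: Δ0=10011000011 Δ1=10111000011 Δ2=10111001111 Δ3=00111011111 Δ4=00111011101 Δ5=10111011101 | 5Δ
t=1: Δ0=10111011101 Δ1=10011011101 | 1Δ
t=2: Δ0=10011011101 Δ1=10111011101 Δ2=10111011100 | 2Δ
t=3: Δ0=10111011100 Δ1=10011011100 | 1Δ
t=4: Δ0=10011011100 Δ1=10111011100 | 1Δ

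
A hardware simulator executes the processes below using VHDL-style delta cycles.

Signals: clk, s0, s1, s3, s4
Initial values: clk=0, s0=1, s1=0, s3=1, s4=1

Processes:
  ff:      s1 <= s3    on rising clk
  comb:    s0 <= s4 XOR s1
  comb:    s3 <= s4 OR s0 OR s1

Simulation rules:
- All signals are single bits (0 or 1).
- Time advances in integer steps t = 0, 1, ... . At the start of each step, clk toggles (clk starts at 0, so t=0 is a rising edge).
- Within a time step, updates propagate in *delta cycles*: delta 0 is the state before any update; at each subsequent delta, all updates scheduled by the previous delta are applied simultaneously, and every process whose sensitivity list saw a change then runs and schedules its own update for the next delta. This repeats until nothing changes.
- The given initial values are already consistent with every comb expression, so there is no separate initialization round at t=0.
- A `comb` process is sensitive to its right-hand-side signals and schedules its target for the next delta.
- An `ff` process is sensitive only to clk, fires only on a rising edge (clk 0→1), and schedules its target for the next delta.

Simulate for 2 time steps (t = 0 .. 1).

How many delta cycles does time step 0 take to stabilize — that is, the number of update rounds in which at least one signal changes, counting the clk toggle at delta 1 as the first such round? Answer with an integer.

t0.Δ0 s4=1 s1=0 s0=1 s3=1 clk=0
t0.Δ1 s4=1 s1=0 s0=1 s3=1 clk=1
t0.Δ2 s4=1 s1=1 s0=1 s3=1 clk=1
t0.Δ3 s4=1 s1=1 s0=0 s3=1 clk=1
t1.Δ0 s4=1 s1=1 s0=0 s3=1 clk=1
t1.Δ1 s4=1 s1=1 s0=0 s3=1 clk=0

3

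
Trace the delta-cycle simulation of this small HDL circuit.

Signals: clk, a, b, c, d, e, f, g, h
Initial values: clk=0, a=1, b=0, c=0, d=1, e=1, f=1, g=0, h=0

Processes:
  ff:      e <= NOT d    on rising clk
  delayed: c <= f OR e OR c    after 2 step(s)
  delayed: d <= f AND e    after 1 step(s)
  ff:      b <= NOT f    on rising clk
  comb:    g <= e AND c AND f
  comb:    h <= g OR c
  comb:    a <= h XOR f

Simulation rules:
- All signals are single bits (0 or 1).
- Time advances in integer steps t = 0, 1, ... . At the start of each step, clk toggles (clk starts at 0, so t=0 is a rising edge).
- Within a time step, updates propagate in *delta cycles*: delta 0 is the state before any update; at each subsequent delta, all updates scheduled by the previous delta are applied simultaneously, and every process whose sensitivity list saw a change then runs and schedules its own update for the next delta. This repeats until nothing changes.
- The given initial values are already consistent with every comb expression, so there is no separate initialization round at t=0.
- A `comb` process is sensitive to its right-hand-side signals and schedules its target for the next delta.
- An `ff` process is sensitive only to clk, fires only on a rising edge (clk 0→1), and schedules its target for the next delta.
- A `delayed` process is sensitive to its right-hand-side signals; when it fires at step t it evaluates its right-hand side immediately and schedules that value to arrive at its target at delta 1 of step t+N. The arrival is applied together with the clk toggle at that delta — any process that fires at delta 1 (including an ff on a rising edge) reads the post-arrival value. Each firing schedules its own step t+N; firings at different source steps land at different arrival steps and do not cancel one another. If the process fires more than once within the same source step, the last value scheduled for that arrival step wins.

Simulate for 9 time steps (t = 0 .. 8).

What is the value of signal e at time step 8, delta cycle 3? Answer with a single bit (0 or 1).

0

t0.Δ0 g=0 c=0 clk=0 e=1 b=0 d=1 f=1 h=0 a=1
t0.Δ1 g=0 c=0 clk=1 e=1 b=0 d=1 f=1 h=0 a=1
t0.Δ2 g=0 c=0 clk=1 e=0 b=0 d=1 f=1 h=0 a=1
t1.Δ0 g=0 c=0 clk=1 e=0 b=0 d=1 f=1 h=0 a=1
t1.Δ1 g=0 c=0 clk=0 e=0 b=0 d=0 f=1 h=0 a=1
t2.Δ0 g=0 c=0 clk=0 e=0 b=0 d=0 f=1 h=0 a=1
t2.Δ1 g=0 c=1 clk=1 e=0 b=0 d=0 f=1 h=0 a=1
t2.Δ2 g=0 c=1 clk=1 e=1 b=0 d=0 f=1 h=1 a=1
t2.Δ3 g=1 c=1 clk=1 e=1 b=0 d=0 f=1 h=1 a=0
t3.Δ0 g=1 c=1 clk=1 e=1 b=0 d=0 f=1 h=1 a=0
t3.Δ1 g=1 c=1 clk=0 e=1 b=0 d=1 f=1 h=1 a=0
t4.Δ0 g=1 c=1 clk=0 e=1 b=0 d=1 f=1 h=1 a=0
t4.Δ1 g=1 c=1 clk=1 e=1 b=0 d=1 f=1 h=1 a=0
t4.Δ2 g=1 c=1 clk=1 e=0 b=0 d=1 f=1 h=1 a=0
t4.Δ3 g=0 c=1 clk=1 e=0 b=0 d=1 f=1 h=1 a=0
t5.Δ0 g=0 c=1 clk=1 e=0 b=0 d=1 f=1 h=1 a=0
t5.Δ1 g=0 c=1 clk=0 e=0 b=0 d=0 f=1 h=1 a=0
t6.Δ0 g=0 c=1 clk=0 e=0 b=0 d=0 f=1 h=1 a=0
t6.Δ1 g=0 c=1 clk=1 e=0 b=0 d=0 f=1 h=1 a=0
t6.Δ2 g=0 c=1 clk=1 e=1 b=0 d=0 f=1 h=1 a=0
t6.Δ3 g=1 c=1 clk=1 e=1 b=0 d=0 f=1 h=1 a=0
t7.Δ0 g=1 c=1 clk=1 e=1 b=0 d=0 f=1 h=1 a=0
t7.Δ1 g=1 c=1 clk=0 e=1 b=0 d=1 f=1 h=1 a=0
t8.Δ0 g=1 c=1 clk=0 e=1 b=0 d=1 f=1 h=1 a=0
t8.Δ1 g=1 c=1 clk=1 e=1 b=0 d=1 f=1 h=1 a=0
t8.Δ2 g=1 c=1 clk=1 e=0 b=0 d=1 f=1 h=1 a=0
t8.Δ3 g=0 c=1 clk=1 e=0 b=0 d=1 f=1 h=1 a=0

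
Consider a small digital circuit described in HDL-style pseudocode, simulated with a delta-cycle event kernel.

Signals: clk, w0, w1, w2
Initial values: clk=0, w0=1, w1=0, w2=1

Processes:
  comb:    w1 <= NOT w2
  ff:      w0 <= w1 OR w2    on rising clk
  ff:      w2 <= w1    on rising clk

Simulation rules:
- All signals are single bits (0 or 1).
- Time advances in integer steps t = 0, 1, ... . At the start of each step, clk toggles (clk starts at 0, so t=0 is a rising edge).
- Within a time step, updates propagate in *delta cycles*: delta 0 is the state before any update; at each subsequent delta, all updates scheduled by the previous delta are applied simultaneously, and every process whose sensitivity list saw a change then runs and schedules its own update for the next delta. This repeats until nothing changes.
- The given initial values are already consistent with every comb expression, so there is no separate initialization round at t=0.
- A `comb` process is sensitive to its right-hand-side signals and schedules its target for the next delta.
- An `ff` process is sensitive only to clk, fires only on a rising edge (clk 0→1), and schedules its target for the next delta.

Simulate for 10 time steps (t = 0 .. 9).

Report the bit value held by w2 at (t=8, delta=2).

t0.Δ0 w1=0 w2=1 clk=0 w0=1
t0.Δ1 w1=0 w2=1 clk=1 w0=1
t0.Δ2 w1=0 w2=0 clk=1 w0=1
t0.Δ3 w1=1 w2=0 clk=1 w0=1
t1.Δ0 w1=1 w2=0 clk=1 w0=1
t1.Δ1 w1=1 w2=0 clk=0 w0=1
t2.Δ0 w1=1 w2=0 clk=0 w0=1
t2.Δ1 w1=1 w2=0 clk=1 w0=1
t2.Δ2 w1=1 w2=1 clk=1 w0=1
t2.Δ3 w1=0 w2=1 clk=1 w0=1
t3.Δ0 w1=0 w2=1 clk=1 w0=1
t3.Δ1 w1=0 w2=1 clk=0 w0=1
t4.Δ0 w1=0 w2=1 clk=0 w0=1
t4.Δ1 w1=0 w2=1 clk=1 w0=1
t4.Δ2 w1=0 w2=0 clk=1 w0=1
t4.Δ3 w1=1 w2=0 clk=1 w0=1
t5.Δ0 w1=1 w2=0 clk=1 w0=1
t5.Δ1 w1=1 w2=0 clk=0 w0=1
t6.Δ0 w1=1 w2=0 clk=0 w0=1
t6.Δ1 w1=1 w2=0 clk=1 w0=1
t6.Δ2 w1=1 w2=1 clk=1 w0=1
t6.Δ3 w1=0 w2=1 clk=1 w0=1
t7.Δ0 w1=0 w2=1 clk=1 w0=1
t7.Δ1 w1=0 w2=1 clk=0 w0=1
t8.Δ0 w1=0 w2=1 clk=0 w0=1
t8.Δ1 w1=0 w2=1 clk=1 w0=1
t8.Δ2 w1=0 w2=0 clk=1 w0=1
t8.Δ3 w1=1 w2=0 clk=1 w0=1
t9.Δ0 w1=1 w2=0 clk=1 w0=1
t9.Δ1 w1=1 w2=0 clk=0 w0=1

0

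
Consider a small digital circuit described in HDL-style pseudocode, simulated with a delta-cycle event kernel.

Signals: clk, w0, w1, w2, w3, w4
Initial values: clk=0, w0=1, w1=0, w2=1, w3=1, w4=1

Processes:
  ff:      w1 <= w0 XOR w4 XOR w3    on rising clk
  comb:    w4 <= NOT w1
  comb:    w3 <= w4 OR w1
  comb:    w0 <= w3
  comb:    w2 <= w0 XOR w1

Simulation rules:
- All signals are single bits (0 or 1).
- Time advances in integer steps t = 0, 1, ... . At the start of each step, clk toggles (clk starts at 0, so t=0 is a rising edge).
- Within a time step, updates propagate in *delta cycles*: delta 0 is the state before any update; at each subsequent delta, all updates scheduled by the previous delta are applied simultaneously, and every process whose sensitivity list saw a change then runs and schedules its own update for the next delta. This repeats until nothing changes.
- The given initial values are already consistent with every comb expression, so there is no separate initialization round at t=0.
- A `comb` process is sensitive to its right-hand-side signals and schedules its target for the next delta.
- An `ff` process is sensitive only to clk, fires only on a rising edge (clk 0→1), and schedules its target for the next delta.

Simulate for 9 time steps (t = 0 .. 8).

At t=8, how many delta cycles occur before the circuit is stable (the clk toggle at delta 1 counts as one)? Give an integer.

3

t=0 Δ0: w3=1 w4=1 w0=1 w2=1 w1=0 clk=0
  Δ1: clk:0→1
  Δ2: w1:0→1
  Δ3: w4:1→0, w2:1→0
  (3Δ to stable)
t=1 Δ0: w3=1 w4=0 w0=1 w2=0 w1=1 clk=1
  Δ1: clk:1→0
  (1Δ to stable)
t=2 Δ0: w3=1 w4=0 w0=1 w2=0 w1=1 clk=0
  Δ1: clk:0→1
  Δ2: w1:1→0
  Δ3: w3:1→0, w4:0→1, w2:0→1
  Δ4: w3:0→1, w0:1→0
  Δ5: w0:0→1, w2:1→0
  Δ6: w2:0→1
  (6Δ to stable)
t=3 Δ0: w3=1 w4=1 w0=1 w2=1 w1=0 clk=1
  Δ1: clk:1→0
  (1Δ to stable)
t=4 Δ0: w3=1 w4=1 w0=1 w2=1 w1=0 clk=0
  Δ1: clk:0→1
  Δ2: w1:0→1
  Δ3: w4:1→0, w2:1→0
  (3Δ to stable)
t=5 Δ0: w3=1 w4=0 w0=1 w2=0 w1=1 clk=1
  Δ1: clk:1→0
  (1Δ to stable)
t=6 Δ0: w3=1 w4=0 w0=1 w2=0 w1=1 clk=0
  Δ1: clk:0→1
  Δ2: w1:1→0
  Δ3: w3:1→0, w4:0→1, w2:0→1
  Δ4: w3:0→1, w0:1→0
  Δ5: w0:0→1, w2:1→0
  Δ6: w2:0→1
  (6Δ to stable)
t=7 Δ0: w3=1 w4=1 w0=1 w2=1 w1=0 clk=1
  Δ1: clk:1→0
  (1Δ to stable)
t=8 Δ0: w3=1 w4=1 w0=1 w2=1 w1=0 clk=0
  Δ1: clk:0→1
  Δ2: w1:0→1
  Δ3: w4:1→0, w2:1→0
  (3Δ to stable)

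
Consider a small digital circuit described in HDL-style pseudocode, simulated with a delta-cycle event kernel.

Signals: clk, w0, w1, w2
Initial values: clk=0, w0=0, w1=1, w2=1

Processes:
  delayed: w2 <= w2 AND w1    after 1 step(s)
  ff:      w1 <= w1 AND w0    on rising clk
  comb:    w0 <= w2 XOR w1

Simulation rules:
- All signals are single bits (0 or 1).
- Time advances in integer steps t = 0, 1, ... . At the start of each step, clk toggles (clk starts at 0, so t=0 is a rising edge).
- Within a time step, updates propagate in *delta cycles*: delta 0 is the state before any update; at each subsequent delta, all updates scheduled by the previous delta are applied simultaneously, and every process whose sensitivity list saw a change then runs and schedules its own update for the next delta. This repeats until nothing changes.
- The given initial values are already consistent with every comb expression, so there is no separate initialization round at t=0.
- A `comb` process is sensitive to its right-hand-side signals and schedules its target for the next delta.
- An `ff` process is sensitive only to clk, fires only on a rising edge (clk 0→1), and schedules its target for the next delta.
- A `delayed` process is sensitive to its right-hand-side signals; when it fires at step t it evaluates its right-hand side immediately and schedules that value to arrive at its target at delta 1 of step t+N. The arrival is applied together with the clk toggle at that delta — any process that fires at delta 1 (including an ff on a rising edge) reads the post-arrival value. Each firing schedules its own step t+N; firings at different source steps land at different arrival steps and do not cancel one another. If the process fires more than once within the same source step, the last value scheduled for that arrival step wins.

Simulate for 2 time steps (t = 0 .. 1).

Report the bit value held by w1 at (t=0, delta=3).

0

t=0 Δ0: w1=1 w0=0 clk=0 w2=1
  Δ1: clk:0→1
  Δ2: w1:1→0
  Δ3: w0:0→1
  (3Δ to stable)
t=1 Δ0: w1=0 w0=1 clk=1 w2=1
  Δ1: clk:1→0, w2:1→0
  Δ2: w0:1→0
  (2Δ to stable)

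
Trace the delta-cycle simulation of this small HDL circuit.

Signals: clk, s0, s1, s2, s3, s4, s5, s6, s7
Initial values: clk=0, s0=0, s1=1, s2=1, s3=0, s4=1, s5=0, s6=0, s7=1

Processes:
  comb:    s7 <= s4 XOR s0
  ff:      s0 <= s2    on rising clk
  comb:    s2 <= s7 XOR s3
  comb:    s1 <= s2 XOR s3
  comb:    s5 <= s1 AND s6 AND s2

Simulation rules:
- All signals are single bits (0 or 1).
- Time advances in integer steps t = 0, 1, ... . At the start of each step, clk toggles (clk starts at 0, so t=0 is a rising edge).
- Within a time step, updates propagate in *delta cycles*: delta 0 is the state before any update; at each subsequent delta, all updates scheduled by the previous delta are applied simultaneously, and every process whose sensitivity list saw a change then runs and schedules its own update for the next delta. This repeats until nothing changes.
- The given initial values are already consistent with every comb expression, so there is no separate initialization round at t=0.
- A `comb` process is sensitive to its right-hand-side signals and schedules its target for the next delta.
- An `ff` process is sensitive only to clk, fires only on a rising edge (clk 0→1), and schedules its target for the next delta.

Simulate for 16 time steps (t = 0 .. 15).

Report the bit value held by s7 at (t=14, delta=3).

[bits: s3,s5,s6,s4,s0,clk,s7,s2,s1]
t=0: Δ0=000100111 Δ1=000101111 Δ2=000111111 Δ3=000111011 Δ4=000111001 Δ5=000111000 | 5Δ
t=1: Δ0=000111000 Δ1=000110000 | 1Δ
t=2: Δ0=000110000 Δ1=000111000 Δ2=000101000 Δ3=000101100 Δ4=000101110 Δ5=000101111 | 5Δ
t=3: Δ0=000101111 Δ1=000100111 | 1Δ
t=4: Δ0=000100111 Δ1=000101111 Δ2=000111111 Δ3=000111011 Δ4=000111001 Δ5=000111000 | 5Δ
t=5: Δ0=000111000 Δ1=000110000 | 1Δ
t=6: Δ0=000110000 Δ1=000111000 Δ2=000101000 Δ3=000101100 Δ4=000101110 Δ5=000101111 | 5Δ
t=7: Δ0=000101111 Δ1=000100111 | 1Δ
t=8: Δ0=000100111 Δ1=000101111 Δ2=000111111 Δ3=000111011 Δ4=000111001 Δ5=000111000 | 5Δ
t=9: Δ0=000111000 Δ1=000110000 | 1Δ
t=10: Δ0=000110000 Δ1=000111000 Δ2=000101000 Δ3=000101100 Δ4=000101110 Δ5=000101111 | 5Δ
t=11: Δ0=000101111 Δ1=000100111 | 1Δ
t=12: Δ0=000100111 Δ1=000101111 Δ2=000111111 Δ3=000111011 Δ4=000111001 Δ5=000111000 | 5Δ
t=13: Δ0=000111000 Δ1=000110000 | 1Δ
t=14: Δ0=000110000 Δ1=000111000 Δ2=000101000 Δ3=000101100 Δ4=000101110 Δ5=000101111 | 5Δ
t=15: Δ0=000101111 Δ1=000100111 | 1Δ

1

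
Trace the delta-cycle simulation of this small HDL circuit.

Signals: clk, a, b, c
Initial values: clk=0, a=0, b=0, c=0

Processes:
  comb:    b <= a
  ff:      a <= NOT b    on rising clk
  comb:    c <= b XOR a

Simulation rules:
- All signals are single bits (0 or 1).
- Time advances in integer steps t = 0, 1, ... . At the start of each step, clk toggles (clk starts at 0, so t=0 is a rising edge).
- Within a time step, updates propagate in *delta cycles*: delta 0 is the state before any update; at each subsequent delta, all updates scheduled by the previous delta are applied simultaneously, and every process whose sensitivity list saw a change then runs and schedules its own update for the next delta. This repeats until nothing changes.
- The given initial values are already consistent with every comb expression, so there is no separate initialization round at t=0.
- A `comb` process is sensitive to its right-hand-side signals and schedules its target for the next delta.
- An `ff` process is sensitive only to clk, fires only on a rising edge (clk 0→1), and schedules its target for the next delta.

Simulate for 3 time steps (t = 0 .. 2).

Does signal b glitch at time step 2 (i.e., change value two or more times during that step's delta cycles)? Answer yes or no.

no

t0.Δ0 b=0 c=0 a=0 clk=0
t0.Δ1 b=0 c=0 a=0 clk=1
t0.Δ2 b=0 c=0 a=1 clk=1
t0.Δ3 b=1 c=1 a=1 clk=1
t0.Δ4 b=1 c=0 a=1 clk=1
t1.Δ0 b=1 c=0 a=1 clk=1
t1.Δ1 b=1 c=0 a=1 clk=0
t2.Δ0 b=1 c=0 a=1 clk=0
t2.Δ1 b=1 c=0 a=1 clk=1
t2.Δ2 b=1 c=0 a=0 clk=1
t2.Δ3 b=0 c=1 a=0 clk=1
t2.Δ4 b=0 c=0 a=0 clk=1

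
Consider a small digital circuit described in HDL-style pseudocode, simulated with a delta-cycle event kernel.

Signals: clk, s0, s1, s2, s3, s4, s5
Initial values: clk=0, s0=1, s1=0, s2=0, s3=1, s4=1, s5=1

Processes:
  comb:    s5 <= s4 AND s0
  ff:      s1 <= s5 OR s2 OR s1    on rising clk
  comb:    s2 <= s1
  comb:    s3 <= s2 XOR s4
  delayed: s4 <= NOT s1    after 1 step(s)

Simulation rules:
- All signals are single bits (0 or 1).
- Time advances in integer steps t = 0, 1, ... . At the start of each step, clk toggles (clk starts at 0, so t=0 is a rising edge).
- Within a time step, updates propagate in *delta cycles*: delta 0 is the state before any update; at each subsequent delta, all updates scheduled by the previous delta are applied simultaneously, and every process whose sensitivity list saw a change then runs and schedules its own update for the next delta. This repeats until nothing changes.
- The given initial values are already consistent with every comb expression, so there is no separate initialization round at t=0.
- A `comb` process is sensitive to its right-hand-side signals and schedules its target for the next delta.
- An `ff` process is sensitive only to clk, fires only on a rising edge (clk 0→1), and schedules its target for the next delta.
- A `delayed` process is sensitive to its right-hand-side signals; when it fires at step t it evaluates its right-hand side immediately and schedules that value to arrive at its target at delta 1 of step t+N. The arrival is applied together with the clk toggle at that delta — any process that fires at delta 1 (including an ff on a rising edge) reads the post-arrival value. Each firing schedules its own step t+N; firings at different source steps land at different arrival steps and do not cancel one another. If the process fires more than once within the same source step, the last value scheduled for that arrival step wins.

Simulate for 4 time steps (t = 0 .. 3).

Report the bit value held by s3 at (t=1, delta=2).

t0.Δ0 clk=0 s2=0 s4=1 s1=0 s0=1 s5=1 s3=1
t0.Δ1 clk=1 s2=0 s4=1 s1=0 s0=1 s5=1 s3=1
t0.Δ2 clk=1 s2=0 s4=1 s1=1 s0=1 s5=1 s3=1
t0.Δ3 clk=1 s2=1 s4=1 s1=1 s0=1 s5=1 s3=1
t0.Δ4 clk=1 s2=1 s4=1 s1=1 s0=1 s5=1 s3=0
t1.Δ0 clk=1 s2=1 s4=1 s1=1 s0=1 s5=1 s3=0
t1.Δ1 clk=0 s2=1 s4=0 s1=1 s0=1 s5=1 s3=0
t1.Δ2 clk=0 s2=1 s4=0 s1=1 s0=1 s5=0 s3=1
t2.Δ0 clk=0 s2=1 s4=0 s1=1 s0=1 s5=0 s3=1
t2.Δ1 clk=1 s2=1 s4=0 s1=1 s0=1 s5=0 s3=1
t3.Δ0 clk=1 s2=1 s4=0 s1=1 s0=1 s5=0 s3=1
t3.Δ1 clk=0 s2=1 s4=0 s1=1 s0=1 s5=0 s3=1

1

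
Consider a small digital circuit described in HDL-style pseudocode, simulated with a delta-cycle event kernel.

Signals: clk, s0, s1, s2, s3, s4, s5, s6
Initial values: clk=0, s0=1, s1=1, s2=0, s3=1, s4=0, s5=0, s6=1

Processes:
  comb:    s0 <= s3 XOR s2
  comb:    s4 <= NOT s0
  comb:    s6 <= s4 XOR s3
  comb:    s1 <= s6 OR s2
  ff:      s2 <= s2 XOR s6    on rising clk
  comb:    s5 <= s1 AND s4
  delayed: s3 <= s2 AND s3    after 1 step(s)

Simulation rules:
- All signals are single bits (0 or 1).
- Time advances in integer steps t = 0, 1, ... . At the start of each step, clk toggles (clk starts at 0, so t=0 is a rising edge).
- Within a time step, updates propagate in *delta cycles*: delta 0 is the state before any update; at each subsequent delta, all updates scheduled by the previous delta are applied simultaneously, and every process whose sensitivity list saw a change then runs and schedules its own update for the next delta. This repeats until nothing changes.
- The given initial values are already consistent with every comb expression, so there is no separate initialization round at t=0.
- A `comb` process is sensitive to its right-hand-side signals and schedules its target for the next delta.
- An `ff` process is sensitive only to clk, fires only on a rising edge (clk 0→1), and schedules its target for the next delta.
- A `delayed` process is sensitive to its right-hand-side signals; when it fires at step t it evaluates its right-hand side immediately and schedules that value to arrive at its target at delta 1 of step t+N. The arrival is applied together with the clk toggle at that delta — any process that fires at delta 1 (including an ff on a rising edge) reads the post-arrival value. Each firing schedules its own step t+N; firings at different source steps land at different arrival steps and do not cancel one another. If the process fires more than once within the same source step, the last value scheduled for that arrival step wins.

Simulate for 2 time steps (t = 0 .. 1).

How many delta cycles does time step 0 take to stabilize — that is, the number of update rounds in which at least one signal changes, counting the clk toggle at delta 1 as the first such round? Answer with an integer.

t0.Δ0 s0=1 s1=1 s3=1 clk=0 s4=0 s6=1 s2=0 s5=0
t0.Δ1 s0=1 s1=1 s3=1 clk=1 s4=0 s6=1 s2=0 s5=0
t0.Δ2 s0=1 s1=1 s3=1 clk=1 s4=0 s6=1 s2=1 s5=0
t0.Δ3 s0=0 s1=1 s3=1 clk=1 s4=0 s6=1 s2=1 s5=0
t0.Δ4 s0=0 s1=1 s3=1 clk=1 s4=1 s6=1 s2=1 s5=0
t0.Δ5 s0=0 s1=1 s3=1 clk=1 s4=1 s6=0 s2=1 s5=1
t1.Δ0 s0=0 s1=1 s3=1 clk=1 s4=1 s6=0 s2=1 s5=1
t1.Δ1 s0=0 s1=1 s3=1 clk=0 s4=1 s6=0 s2=1 s5=1

5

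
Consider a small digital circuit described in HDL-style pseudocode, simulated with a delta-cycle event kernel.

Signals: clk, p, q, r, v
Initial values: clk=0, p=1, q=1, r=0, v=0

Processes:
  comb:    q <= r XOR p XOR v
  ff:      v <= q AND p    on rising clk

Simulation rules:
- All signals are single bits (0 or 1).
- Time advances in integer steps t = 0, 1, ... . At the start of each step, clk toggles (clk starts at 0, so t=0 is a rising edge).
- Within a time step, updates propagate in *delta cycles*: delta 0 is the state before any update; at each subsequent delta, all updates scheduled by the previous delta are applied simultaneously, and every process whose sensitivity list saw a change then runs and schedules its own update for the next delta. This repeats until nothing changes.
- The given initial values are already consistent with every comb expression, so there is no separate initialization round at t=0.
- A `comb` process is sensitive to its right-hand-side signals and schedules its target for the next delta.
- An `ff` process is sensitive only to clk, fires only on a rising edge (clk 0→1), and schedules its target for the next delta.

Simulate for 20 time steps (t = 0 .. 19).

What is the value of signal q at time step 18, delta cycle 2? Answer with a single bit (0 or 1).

0

[bits: q,p,r,v,clk]
t=0: Δ0=11000 Δ1=11001 Δ2=11011 Δ3=01011 | 3Δ
t=1: Δ0=01011 Δ1=01010 | 1Δ
t=2: Δ0=01010 Δ1=01011 Δ2=01001 Δ3=11001 | 3Δ
t=3: Δ0=11001 Δ1=11000 | 1Δ
t=4: Δ0=11000 Δ1=11001 Δ2=11011 Δ3=01011 | 3Δ
t=5: Δ0=01011 Δ1=01010 | 1Δ
t=6: Δ0=01010 Δ1=01011 Δ2=01001 Δ3=11001 | 3Δ
t=7: Δ0=11001 Δ1=11000 | 1Δ
t=8: Δ0=11000 Δ1=11001 Δ2=11011 Δ3=01011 | 3Δ
t=9: Δ0=01011 Δ1=01010 | 1Δ
t=10: Δ0=01010 Δ1=01011 Δ2=01001 Δ3=11001 | 3Δ
t=11: Δ0=11001 Δ1=11000 | 1Δ
t=12: Δ0=11000 Δ1=11001 Δ2=11011 Δ3=01011 | 3Δ
t=13: Δ0=01011 Δ1=01010 | 1Δ
t=14: Δ0=01010 Δ1=01011 Δ2=01001 Δ3=11001 | 3Δ
t=15: Δ0=11001 Δ1=11000 | 1Δ
t=16: Δ0=11000 Δ1=11001 Δ2=11011 Δ3=01011 | 3Δ
t=17: Δ0=01011 Δ1=01010 | 1Δ
t=18: Δ0=01010 Δ1=01011 Δ2=01001 Δ3=11001 | 3Δ
t=19: Δ0=11001 Δ1=11000 | 1Δ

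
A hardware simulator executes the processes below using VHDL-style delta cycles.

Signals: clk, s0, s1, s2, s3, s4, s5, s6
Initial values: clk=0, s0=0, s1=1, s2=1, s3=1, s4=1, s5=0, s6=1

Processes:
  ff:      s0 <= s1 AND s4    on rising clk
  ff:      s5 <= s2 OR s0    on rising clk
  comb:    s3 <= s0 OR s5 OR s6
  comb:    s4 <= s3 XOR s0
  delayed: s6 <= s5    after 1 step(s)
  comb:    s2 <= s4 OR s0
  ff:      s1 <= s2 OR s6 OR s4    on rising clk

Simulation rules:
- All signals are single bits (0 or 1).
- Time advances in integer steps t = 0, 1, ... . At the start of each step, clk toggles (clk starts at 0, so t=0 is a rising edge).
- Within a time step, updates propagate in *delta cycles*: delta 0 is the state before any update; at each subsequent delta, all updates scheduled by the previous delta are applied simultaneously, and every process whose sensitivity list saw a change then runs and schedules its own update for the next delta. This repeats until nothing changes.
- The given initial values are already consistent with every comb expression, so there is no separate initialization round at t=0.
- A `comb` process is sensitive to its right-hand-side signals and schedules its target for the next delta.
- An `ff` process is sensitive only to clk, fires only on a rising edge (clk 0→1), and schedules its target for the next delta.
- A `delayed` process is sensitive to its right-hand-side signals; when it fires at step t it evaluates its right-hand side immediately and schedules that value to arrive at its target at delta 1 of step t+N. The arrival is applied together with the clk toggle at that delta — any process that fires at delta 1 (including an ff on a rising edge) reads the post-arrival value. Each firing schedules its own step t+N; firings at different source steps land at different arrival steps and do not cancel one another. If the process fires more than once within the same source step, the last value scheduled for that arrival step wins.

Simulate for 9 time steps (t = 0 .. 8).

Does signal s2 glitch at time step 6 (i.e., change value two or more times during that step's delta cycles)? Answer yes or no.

t0.Δ0 s1=1 s0=0 s2=1 s6=1 s3=1 s4=1 clk=0 s5=0
t0.Δ1 s1=1 s0=0 s2=1 s6=1 s3=1 s4=1 clk=1 s5=0
t0.Δ2 s1=1 s0=1 s2=1 s6=1 s3=1 s4=1 clk=1 s5=1
t0.Δ3 s1=1 s0=1 s2=1 s6=1 s3=1 s4=0 clk=1 s5=1
t1.Δ0 s1=1 s0=1 s2=1 s6=1 s3=1 s4=0 clk=1 s5=1
t1.Δ1 s1=1 s0=1 s2=1 s6=1 s3=1 s4=0 clk=0 s5=1
t2.Δ0 s1=1 s0=1 s2=1 s6=1 s3=1 s4=0 clk=0 s5=1
t2.Δ1 s1=1 s0=1 s2=1 s6=1 s3=1 s4=0 clk=1 s5=1
t2.Δ2 s1=1 s0=0 s2=1 s6=1 s3=1 s4=0 clk=1 s5=1
t2.Δ3 s1=1 s0=0 s2=0 s6=1 s3=1 s4=1 clk=1 s5=1
t2.Δ4 s1=1 s0=0 s2=1 s6=1 s3=1 s4=1 clk=1 s5=1
t3.Δ0 s1=1 s0=0 s2=1 s6=1 s3=1 s4=1 clk=1 s5=1
t3.Δ1 s1=1 s0=0 s2=1 s6=1 s3=1 s4=1 clk=0 s5=1
t4.Δ0 s1=1 s0=0 s2=1 s6=1 s3=1 s4=1 clk=0 s5=1
t4.Δ1 s1=1 s0=0 s2=1 s6=1 s3=1 s4=1 clk=1 s5=1
t4.Δ2 s1=1 s0=1 s2=1 s6=1 s3=1 s4=1 clk=1 s5=1
t4.Δ3 s1=1 s0=1 s2=1 s6=1 s3=1 s4=0 clk=1 s5=1
t5.Δ0 s1=1 s0=1 s2=1 s6=1 s3=1 s4=0 clk=1 s5=1
t5.Δ1 s1=1 s0=1 s2=1 s6=1 s3=1 s4=0 clk=0 s5=1
t6.Δ0 s1=1 s0=1 s2=1 s6=1 s3=1 s4=0 clk=0 s5=1
t6.Δ1 s1=1 s0=1 s2=1 s6=1 s3=1 s4=0 clk=1 s5=1
t6.Δ2 s1=1 s0=0 s2=1 s6=1 s3=1 s4=0 clk=1 s5=1
t6.Δ3 s1=1 s0=0 s2=0 s6=1 s3=1 s4=1 clk=1 s5=1
t6.Δ4 s1=1 s0=0 s2=1 s6=1 s3=1 s4=1 clk=1 s5=1
t7.Δ0 s1=1 s0=0 s2=1 s6=1 s3=1 s4=1 clk=1 s5=1
t7.Δ1 s1=1 s0=0 s2=1 s6=1 s3=1 s4=1 clk=0 s5=1
t8.Δ0 s1=1 s0=0 s2=1 s6=1 s3=1 s4=1 clk=0 s5=1
t8.Δ1 s1=1 s0=0 s2=1 s6=1 s3=1 s4=1 clk=1 s5=1
t8.Δ2 s1=1 s0=1 s2=1 s6=1 s3=1 s4=1 clk=1 s5=1
t8.Δ3 s1=1 s0=1 s2=1 s6=1 s3=1 s4=0 clk=1 s5=1

yes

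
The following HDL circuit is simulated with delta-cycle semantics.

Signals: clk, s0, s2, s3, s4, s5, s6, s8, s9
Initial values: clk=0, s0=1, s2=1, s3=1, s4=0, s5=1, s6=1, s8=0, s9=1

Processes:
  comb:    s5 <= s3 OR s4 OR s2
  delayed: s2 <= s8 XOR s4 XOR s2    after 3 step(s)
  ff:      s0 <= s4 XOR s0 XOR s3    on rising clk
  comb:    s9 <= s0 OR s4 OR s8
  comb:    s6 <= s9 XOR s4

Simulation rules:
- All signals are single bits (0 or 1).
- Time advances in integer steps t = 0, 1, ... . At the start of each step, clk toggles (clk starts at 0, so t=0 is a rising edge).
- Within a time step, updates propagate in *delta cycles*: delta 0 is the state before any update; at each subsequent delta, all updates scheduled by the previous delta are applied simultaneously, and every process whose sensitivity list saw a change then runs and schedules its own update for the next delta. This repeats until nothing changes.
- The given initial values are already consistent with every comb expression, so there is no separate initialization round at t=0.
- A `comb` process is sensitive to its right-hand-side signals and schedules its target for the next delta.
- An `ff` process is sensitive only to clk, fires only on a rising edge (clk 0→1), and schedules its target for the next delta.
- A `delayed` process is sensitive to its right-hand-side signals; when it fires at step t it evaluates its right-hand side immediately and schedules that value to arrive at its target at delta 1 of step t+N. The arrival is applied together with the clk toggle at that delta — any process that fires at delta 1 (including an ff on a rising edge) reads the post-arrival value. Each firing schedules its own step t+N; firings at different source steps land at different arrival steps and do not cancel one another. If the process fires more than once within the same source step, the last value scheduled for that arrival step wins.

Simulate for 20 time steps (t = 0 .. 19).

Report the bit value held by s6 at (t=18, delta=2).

t=0 Δ0: s4=0 s2=1 s3=1 s8=0 s6=1 s5=1 clk=0 s0=1 s9=1
  Δ1: clk:0→1
  Δ2: s0:1→0
  Δ3: s9:1→0
  Δ4: s6:1→0
  (4Δ to stable)
t=1 Δ0: s4=0 s2=1 s3=1 s8=0 s6=0 s5=1 clk=1 s0=0 s9=0
  Δ1: clk:1→0
  (1Δ to stable)
t=2 Δ0: s4=0 s2=1 s3=1 s8=0 s6=0 s5=1 clk=0 s0=0 s9=0
  Δ1: clk:0→1
  Δ2: s0:0→1
  Δ3: s9:0→1
  Δ4: s6:0→1
  (4Δ to stable)
t=3 Δ0: s4=0 s2=1 s3=1 s8=0 s6=1 s5=1 clk=1 s0=1 s9=1
  Δ1: clk:1→0
  (1Δ to stable)
t=4 Δ0: s4=0 s2=1 s3=1 s8=0 s6=1 s5=1 clk=0 s0=1 s9=1
  Δ1: clk:0→1
  Δ2: s0:1→0
  Δ3: s9:1→0
  Δ4: s6:1→0
  (4Δ to stable)
t=5 Δ0: s4=0 s2=1 s3=1 s8=0 s6=0 s5=1 clk=1 s0=0 s9=0
  Δ1: clk:1→0
  (1Δ to stable)
t=6 Δ0: s4=0 s2=1 s3=1 s8=0 s6=0 s5=1 clk=0 s0=0 s9=0
  Δ1: clk:0→1
  Δ2: s0:0→1
  Δ3: s9:0→1
  Δ4: s6:0→1
  (4Δ to stable)
t=7 Δ0: s4=0 s2=1 s3=1 s8=0 s6=1 s5=1 clk=1 s0=1 s9=1
  Δ1: clk:1→0
  (1Δ to stable)
t=8 Δ0: s4=0 s2=1 s3=1 s8=0 s6=1 s5=1 clk=0 s0=1 s9=1
  Δ1: clk:0→1
  Δ2: s0:1→0
  Δ3: s9:1→0
  Δ4: s6:1→0
  (4Δ to stable)
t=9 Δ0: s4=0 s2=1 s3=1 s8=0 s6=0 s5=1 clk=1 s0=0 s9=0
  Δ1: clk:1→0
  (1Δ to stable)
t=10 Δ0: s4=0 s2=1 s3=1 s8=0 s6=0 s5=1 clk=0 s0=0 s9=0
  Δ1: clk:0→1
  Δ2: s0:0→1
  Δ3: s9:0→1
  Δ4: s6:0→1
  (4Δ to stable)
t=11 Δ0: s4=0 s2=1 s3=1 s8=0 s6=1 s5=1 clk=1 s0=1 s9=1
  Δ1: clk:1→0
  (1Δ to stable)
t=12 Δ0: s4=0 s2=1 s3=1 s8=0 s6=1 s5=1 clk=0 s0=1 s9=1
  Δ1: clk:0→1
  Δ2: s0:1→0
  Δ3: s9:1→0
  Δ4: s6:1→0
  (4Δ to stable)
t=13 Δ0: s4=0 s2=1 s3=1 s8=0 s6=0 s5=1 clk=1 s0=0 s9=0
  Δ1: clk:1→0
  (1Δ to stable)
t=14 Δ0: s4=0 s2=1 s3=1 s8=0 s6=0 s5=1 clk=0 s0=0 s9=0
  Δ1: clk:0→1
  Δ2: s0:0→1
  Δ3: s9:0→1
  Δ4: s6:0→1
  (4Δ to stable)
t=15 Δ0: s4=0 s2=1 s3=1 s8=0 s6=1 s5=1 clk=1 s0=1 s9=1
  Δ1: clk:1→0
  (1Δ to stable)
t=16 Δ0: s4=0 s2=1 s3=1 s8=0 s6=1 s5=1 clk=0 s0=1 s9=1
  Δ1: clk:0→1
  Δ2: s0:1→0
  Δ3: s9:1→0
  Δ4: s6:1→0
  (4Δ to stable)
t=17 Δ0: s4=0 s2=1 s3=1 s8=0 s6=0 s5=1 clk=1 s0=0 s9=0
  Δ1: clk:1→0
  (1Δ to stable)
t=18 Δ0: s4=0 s2=1 s3=1 s8=0 s6=0 s5=1 clk=0 s0=0 s9=0
  Δ1: clk:0→1
  Δ2: s0:0→1
  Δ3: s9:0→1
  Δ4: s6:0→1
  (4Δ to stable)
t=19 Δ0: s4=0 s2=1 s3=1 s8=0 s6=1 s5=1 clk=1 s0=1 s9=1
  Δ1: clk:1→0
  (1Δ to stable)

0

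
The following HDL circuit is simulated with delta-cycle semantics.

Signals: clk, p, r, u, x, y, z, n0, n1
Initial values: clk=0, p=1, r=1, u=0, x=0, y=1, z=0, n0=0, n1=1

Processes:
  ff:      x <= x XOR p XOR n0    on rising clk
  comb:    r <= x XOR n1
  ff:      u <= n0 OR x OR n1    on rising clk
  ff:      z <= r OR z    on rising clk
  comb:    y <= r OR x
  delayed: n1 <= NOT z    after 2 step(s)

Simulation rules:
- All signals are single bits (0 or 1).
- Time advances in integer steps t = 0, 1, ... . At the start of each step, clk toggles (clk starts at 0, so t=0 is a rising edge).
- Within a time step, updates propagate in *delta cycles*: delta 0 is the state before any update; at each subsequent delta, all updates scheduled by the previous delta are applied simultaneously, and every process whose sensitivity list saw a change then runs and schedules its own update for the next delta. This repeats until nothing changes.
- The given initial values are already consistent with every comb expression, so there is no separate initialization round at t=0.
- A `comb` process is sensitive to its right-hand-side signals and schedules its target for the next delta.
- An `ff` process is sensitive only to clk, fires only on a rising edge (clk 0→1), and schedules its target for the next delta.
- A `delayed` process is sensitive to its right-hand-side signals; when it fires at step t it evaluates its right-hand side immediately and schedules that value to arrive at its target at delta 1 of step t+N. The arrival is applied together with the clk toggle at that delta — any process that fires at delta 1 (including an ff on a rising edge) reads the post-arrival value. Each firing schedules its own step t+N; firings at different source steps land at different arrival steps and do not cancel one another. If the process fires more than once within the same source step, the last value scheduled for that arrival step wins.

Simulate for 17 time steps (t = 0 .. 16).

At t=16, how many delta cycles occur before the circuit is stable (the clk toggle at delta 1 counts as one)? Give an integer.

3

[bits: u,clk,x,n1,r,y,z,n0,p]
t=0: Δ0=000111001 Δ1=010111001 Δ2=111111101 Δ3=111101101 | 3Δ
t=1: Δ0=111101101 Δ1=101101101 | 1Δ
t=2: Δ0=101101101 Δ1=111001101 Δ2=110011101 Δ3=110001101 Δ4=110000101 | 4Δ
t=3: Δ0=110000101 Δ1=100000101 | 1Δ
t=4: Δ0=100000101 Δ1=110000101 Δ2=011000101 Δ3=011011101 | 3Δ
t=5: Δ0=011011101 Δ1=001011101 | 1Δ
t=6: Δ0=001011101 Δ1=011011101 Δ2=110011101 Δ3=110001101 Δ4=110000101 | 4Δ
t=7: Δ0=110000101 Δ1=100000101 | 1Δ
t=8: Δ0=100000101 Δ1=110000101 Δ2=011000101 Δ3=011011101 | 3Δ
t=9: Δ0=011011101 Δ1=001011101 | 1Δ
t=10: Δ0=001011101 Δ1=011011101 Δ2=110011101 Δ3=110001101 Δ4=110000101 | 4Δ
t=11: Δ0=110000101 Δ1=100000101 | 1Δ
t=12: Δ0=100000101 Δ1=110000101 Δ2=011000101 Δ3=011011101 | 3Δ
t=13: Δ0=011011101 Δ1=001011101 | 1Δ
t=14: Δ0=001011101 Δ1=011011101 Δ2=110011101 Δ3=110001101 Δ4=110000101 | 4Δ
t=15: Δ0=110000101 Δ1=100000101 | 1Δ
t=16: Δ0=100000101 Δ1=110000101 Δ2=011000101 Δ3=011011101 | 3Δ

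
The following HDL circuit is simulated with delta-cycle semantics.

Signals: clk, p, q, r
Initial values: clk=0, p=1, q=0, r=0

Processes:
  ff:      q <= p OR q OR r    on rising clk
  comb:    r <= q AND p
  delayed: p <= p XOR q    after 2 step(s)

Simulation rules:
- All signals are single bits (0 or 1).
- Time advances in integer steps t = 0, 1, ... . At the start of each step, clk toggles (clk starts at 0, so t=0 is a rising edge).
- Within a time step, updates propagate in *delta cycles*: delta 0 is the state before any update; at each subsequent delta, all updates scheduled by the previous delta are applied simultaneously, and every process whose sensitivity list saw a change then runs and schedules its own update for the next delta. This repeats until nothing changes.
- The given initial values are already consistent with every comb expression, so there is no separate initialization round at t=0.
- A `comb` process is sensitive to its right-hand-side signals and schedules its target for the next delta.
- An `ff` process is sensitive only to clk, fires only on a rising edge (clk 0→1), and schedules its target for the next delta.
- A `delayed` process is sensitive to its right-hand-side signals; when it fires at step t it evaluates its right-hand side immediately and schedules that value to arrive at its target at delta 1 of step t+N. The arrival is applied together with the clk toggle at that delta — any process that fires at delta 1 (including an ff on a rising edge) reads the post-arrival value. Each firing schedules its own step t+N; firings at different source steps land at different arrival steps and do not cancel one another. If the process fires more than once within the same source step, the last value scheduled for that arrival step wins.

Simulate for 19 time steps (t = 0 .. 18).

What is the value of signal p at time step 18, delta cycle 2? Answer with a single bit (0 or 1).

0

t=0 Δ0: q=0 clk=0 r=0 p=1
  Δ1: clk:0→1
  Δ2: q:0→1
  Δ3: r:0→1
  (3Δ to stable)
t=1 Δ0: q=1 clk=1 r=1 p=1
  Δ1: clk:1→0
  (1Δ to stable)
t=2 Δ0: q=1 clk=0 r=1 p=1
  Δ1: clk:0→1, p:1→0
  Δ2: r:1→0
  (2Δ to stable)
t=3 Δ0: q=1 clk=1 r=0 p=0
  Δ1: clk:1→0
  (1Δ to stable)
t=4 Δ0: q=1 clk=0 r=0 p=0
  Δ1: clk:0→1, p:0→1
  Δ2: r:0→1
  (2Δ to stable)
t=5 Δ0: q=1 clk=1 r=1 p=1
  Δ1: clk:1→0
  (1Δ to stable)
t=6 Δ0: q=1 clk=0 r=1 p=1
  Δ1: clk:0→1, p:1→0
  Δ2: r:1→0
  (2Δ to stable)
t=7 Δ0: q=1 clk=1 r=0 p=0
  Δ1: clk:1→0
  (1Δ to stable)
t=8 Δ0: q=1 clk=0 r=0 p=0
  Δ1: clk:0→1, p:0→1
  Δ2: r:0→1
  (2Δ to stable)
t=9 Δ0: q=1 clk=1 r=1 p=1
  Δ1: clk:1→0
  (1Δ to stable)
t=10 Δ0: q=1 clk=0 r=1 p=1
  Δ1: clk:0→1, p:1→0
  Δ2: r:1→0
  (2Δ to stable)
t=11 Δ0: q=1 clk=1 r=0 p=0
  Δ1: clk:1→0
  (1Δ to stable)
t=12 Δ0: q=1 clk=0 r=0 p=0
  Δ1: clk:0→1, p:0→1
  Δ2: r:0→1
  (2Δ to stable)
t=13 Δ0: q=1 clk=1 r=1 p=1
  Δ1: clk:1→0
  (1Δ to stable)
t=14 Δ0: q=1 clk=0 r=1 p=1
  Δ1: clk:0→1, p:1→0
  Δ2: r:1→0
  (2Δ to stable)
t=15 Δ0: q=1 clk=1 r=0 p=0
  Δ1: clk:1→0
  (1Δ to stable)
t=16 Δ0: q=1 clk=0 r=0 p=0
  Δ1: clk:0→1, p:0→1
  Δ2: r:0→1
  (2Δ to stable)
t=17 Δ0: q=1 clk=1 r=1 p=1
  Δ1: clk:1→0
  (1Δ to stable)
t=18 Δ0: q=1 clk=0 r=1 p=1
  Δ1: clk:0→1, p:1→0
  Δ2: r:1→0
  (2Δ to stable)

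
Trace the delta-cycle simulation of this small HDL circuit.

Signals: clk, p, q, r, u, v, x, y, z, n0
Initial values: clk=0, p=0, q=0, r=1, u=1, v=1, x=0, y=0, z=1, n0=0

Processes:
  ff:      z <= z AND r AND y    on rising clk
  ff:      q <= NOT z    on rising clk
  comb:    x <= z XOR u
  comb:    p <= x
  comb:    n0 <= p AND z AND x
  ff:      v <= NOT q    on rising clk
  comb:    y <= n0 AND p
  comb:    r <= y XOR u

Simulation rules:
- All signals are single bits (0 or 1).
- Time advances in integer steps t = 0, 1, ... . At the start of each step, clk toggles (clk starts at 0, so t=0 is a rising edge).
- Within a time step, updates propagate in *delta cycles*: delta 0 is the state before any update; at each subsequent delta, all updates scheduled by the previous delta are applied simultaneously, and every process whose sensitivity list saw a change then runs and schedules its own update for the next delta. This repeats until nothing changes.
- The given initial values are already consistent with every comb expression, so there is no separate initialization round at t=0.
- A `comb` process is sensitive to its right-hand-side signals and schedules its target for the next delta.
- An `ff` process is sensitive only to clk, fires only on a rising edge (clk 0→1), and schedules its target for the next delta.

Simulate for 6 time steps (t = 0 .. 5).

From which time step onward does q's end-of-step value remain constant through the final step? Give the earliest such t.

2

[bits: q,u,p,y,v,n0,x,z,clk,r]
t=0: Δ0=0100100101 Δ1=0100100111 Δ2=0100100011 Δ3=0100101011 Δ4=0110101011 | 4Δ
t=1: Δ0=0110101011 Δ1=0110101001 | 1Δ
t=2: Δ0=0110101001 Δ1=0110101011 Δ2=1110101011 | 2Δ
t=3: Δ0=1110101011 Δ1=1110101001 | 1Δ
t=4: Δ0=1110101001 Δ1=1110101011 Δ2=1110001011 | 2Δ
t=5: Δ0=1110001011 Δ1=1110001001 | 1Δ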